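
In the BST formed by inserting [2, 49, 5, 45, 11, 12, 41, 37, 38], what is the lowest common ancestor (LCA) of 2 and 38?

Tree insertion order: [2, 49, 5, 45, 11, 12, 41, 37, 38]
Tree (level-order array): [2, None, 49, 5, None, None, 45, 11, None, None, 12, None, 41, 37, None, None, 38]
In a BST, the LCA of p=2, q=38 is the first node v on the
root-to-leaf path with p <= v <= q (go left if both < v, right if both > v).
Walk from root:
  at 2: 2 <= 2 <= 38, this is the LCA
LCA = 2


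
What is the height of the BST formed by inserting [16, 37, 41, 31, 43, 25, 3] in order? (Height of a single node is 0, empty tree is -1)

Insertion order: [16, 37, 41, 31, 43, 25, 3]
Tree (level-order array): [16, 3, 37, None, None, 31, 41, 25, None, None, 43]
Compute height bottom-up (empty subtree = -1):
  height(3) = 1 + max(-1, -1) = 0
  height(25) = 1 + max(-1, -1) = 0
  height(31) = 1 + max(0, -1) = 1
  height(43) = 1 + max(-1, -1) = 0
  height(41) = 1 + max(-1, 0) = 1
  height(37) = 1 + max(1, 1) = 2
  height(16) = 1 + max(0, 2) = 3
Height = 3


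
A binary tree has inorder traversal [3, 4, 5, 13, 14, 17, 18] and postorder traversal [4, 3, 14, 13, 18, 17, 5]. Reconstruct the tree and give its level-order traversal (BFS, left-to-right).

Inorder:   [3, 4, 5, 13, 14, 17, 18]
Postorder: [4, 3, 14, 13, 18, 17, 5]
Algorithm: postorder visits root last, so walk postorder right-to-left;
each value is the root of the current inorder slice — split it at that
value, recurse on the right subtree first, then the left.
Recursive splits:
  root=5; inorder splits into left=[3, 4], right=[13, 14, 17, 18]
  root=17; inorder splits into left=[13, 14], right=[18]
  root=18; inorder splits into left=[], right=[]
  root=13; inorder splits into left=[], right=[14]
  root=14; inorder splits into left=[], right=[]
  root=3; inorder splits into left=[], right=[4]
  root=4; inorder splits into left=[], right=[]
Reconstructed level-order: [5, 3, 17, 4, 13, 18, 14]


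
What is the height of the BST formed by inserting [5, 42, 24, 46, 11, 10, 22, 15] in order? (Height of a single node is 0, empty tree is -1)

Insertion order: [5, 42, 24, 46, 11, 10, 22, 15]
Tree (level-order array): [5, None, 42, 24, 46, 11, None, None, None, 10, 22, None, None, 15]
Compute height bottom-up (empty subtree = -1):
  height(10) = 1 + max(-1, -1) = 0
  height(15) = 1 + max(-1, -1) = 0
  height(22) = 1 + max(0, -1) = 1
  height(11) = 1 + max(0, 1) = 2
  height(24) = 1 + max(2, -1) = 3
  height(46) = 1 + max(-1, -1) = 0
  height(42) = 1 + max(3, 0) = 4
  height(5) = 1 + max(-1, 4) = 5
Height = 5


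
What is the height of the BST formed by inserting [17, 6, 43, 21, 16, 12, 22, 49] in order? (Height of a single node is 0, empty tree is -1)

Insertion order: [17, 6, 43, 21, 16, 12, 22, 49]
Tree (level-order array): [17, 6, 43, None, 16, 21, 49, 12, None, None, 22]
Compute height bottom-up (empty subtree = -1):
  height(12) = 1 + max(-1, -1) = 0
  height(16) = 1 + max(0, -1) = 1
  height(6) = 1 + max(-1, 1) = 2
  height(22) = 1 + max(-1, -1) = 0
  height(21) = 1 + max(-1, 0) = 1
  height(49) = 1 + max(-1, -1) = 0
  height(43) = 1 + max(1, 0) = 2
  height(17) = 1 + max(2, 2) = 3
Height = 3


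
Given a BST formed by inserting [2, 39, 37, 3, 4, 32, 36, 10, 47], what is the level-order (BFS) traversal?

Tree insertion order: [2, 39, 37, 3, 4, 32, 36, 10, 47]
Tree (level-order array): [2, None, 39, 37, 47, 3, None, None, None, None, 4, None, 32, 10, 36]
BFS from the root, enqueuing left then right child of each popped node:
  queue [2] -> pop 2, enqueue [39], visited so far: [2]
  queue [39] -> pop 39, enqueue [37, 47], visited so far: [2, 39]
  queue [37, 47] -> pop 37, enqueue [3], visited so far: [2, 39, 37]
  queue [47, 3] -> pop 47, enqueue [none], visited so far: [2, 39, 37, 47]
  queue [3] -> pop 3, enqueue [4], visited so far: [2, 39, 37, 47, 3]
  queue [4] -> pop 4, enqueue [32], visited so far: [2, 39, 37, 47, 3, 4]
  queue [32] -> pop 32, enqueue [10, 36], visited so far: [2, 39, 37, 47, 3, 4, 32]
  queue [10, 36] -> pop 10, enqueue [none], visited so far: [2, 39, 37, 47, 3, 4, 32, 10]
  queue [36] -> pop 36, enqueue [none], visited so far: [2, 39, 37, 47, 3, 4, 32, 10, 36]
Result: [2, 39, 37, 47, 3, 4, 32, 10, 36]


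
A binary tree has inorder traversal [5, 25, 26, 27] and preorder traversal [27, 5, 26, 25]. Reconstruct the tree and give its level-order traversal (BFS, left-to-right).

Inorder:  [5, 25, 26, 27]
Preorder: [27, 5, 26, 25]
Algorithm: preorder visits root first, so consume preorder in order;
for each root, split the current inorder slice at that value into
left-subtree inorder and right-subtree inorder, then recurse.
Recursive splits:
  root=27; inorder splits into left=[5, 25, 26], right=[]
  root=5; inorder splits into left=[], right=[25, 26]
  root=26; inorder splits into left=[25], right=[]
  root=25; inorder splits into left=[], right=[]
Reconstructed level-order: [27, 5, 26, 25]


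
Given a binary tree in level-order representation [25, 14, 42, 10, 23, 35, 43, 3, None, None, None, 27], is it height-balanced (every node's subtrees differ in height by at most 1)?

Tree (level-order array): [25, 14, 42, 10, 23, 35, 43, 3, None, None, None, 27]
Definition: a tree is height-balanced if, at every node, |h(left) - h(right)| <= 1 (empty subtree has height -1).
Bottom-up per-node check:
  node 3: h_left=-1, h_right=-1, diff=0 [OK], height=0
  node 10: h_left=0, h_right=-1, diff=1 [OK], height=1
  node 23: h_left=-1, h_right=-1, diff=0 [OK], height=0
  node 14: h_left=1, h_right=0, diff=1 [OK], height=2
  node 27: h_left=-1, h_right=-1, diff=0 [OK], height=0
  node 35: h_left=0, h_right=-1, diff=1 [OK], height=1
  node 43: h_left=-1, h_right=-1, diff=0 [OK], height=0
  node 42: h_left=1, h_right=0, diff=1 [OK], height=2
  node 25: h_left=2, h_right=2, diff=0 [OK], height=3
All nodes satisfy the balance condition.
Result: Balanced


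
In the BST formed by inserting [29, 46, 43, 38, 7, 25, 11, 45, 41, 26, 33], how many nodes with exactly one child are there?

Tree built from: [29, 46, 43, 38, 7, 25, 11, 45, 41, 26, 33]
Tree (level-order array): [29, 7, 46, None, 25, 43, None, 11, 26, 38, 45, None, None, None, None, 33, 41]
Rule: These are nodes with exactly 1 non-null child.
Per-node child counts:
  node 29: 2 child(ren)
  node 7: 1 child(ren)
  node 25: 2 child(ren)
  node 11: 0 child(ren)
  node 26: 0 child(ren)
  node 46: 1 child(ren)
  node 43: 2 child(ren)
  node 38: 2 child(ren)
  node 33: 0 child(ren)
  node 41: 0 child(ren)
  node 45: 0 child(ren)
Matching nodes: [7, 46]
Count of nodes with exactly one child: 2


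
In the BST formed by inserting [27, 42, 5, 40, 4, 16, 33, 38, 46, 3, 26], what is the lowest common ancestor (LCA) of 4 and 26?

Tree insertion order: [27, 42, 5, 40, 4, 16, 33, 38, 46, 3, 26]
Tree (level-order array): [27, 5, 42, 4, 16, 40, 46, 3, None, None, 26, 33, None, None, None, None, None, None, None, None, 38]
In a BST, the LCA of p=4, q=26 is the first node v on the
root-to-leaf path with p <= v <= q (go left if both < v, right if both > v).
Walk from root:
  at 27: both 4 and 26 < 27, go left
  at 5: 4 <= 5 <= 26, this is the LCA
LCA = 5


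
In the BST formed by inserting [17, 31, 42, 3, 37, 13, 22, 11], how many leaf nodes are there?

Tree built from: [17, 31, 42, 3, 37, 13, 22, 11]
Tree (level-order array): [17, 3, 31, None, 13, 22, 42, 11, None, None, None, 37]
Rule: A leaf has 0 children.
Per-node child counts:
  node 17: 2 child(ren)
  node 3: 1 child(ren)
  node 13: 1 child(ren)
  node 11: 0 child(ren)
  node 31: 2 child(ren)
  node 22: 0 child(ren)
  node 42: 1 child(ren)
  node 37: 0 child(ren)
Matching nodes: [11, 22, 37]
Count of leaf nodes: 3


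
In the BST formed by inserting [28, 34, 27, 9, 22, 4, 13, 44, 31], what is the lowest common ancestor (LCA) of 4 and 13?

Tree insertion order: [28, 34, 27, 9, 22, 4, 13, 44, 31]
Tree (level-order array): [28, 27, 34, 9, None, 31, 44, 4, 22, None, None, None, None, None, None, 13]
In a BST, the LCA of p=4, q=13 is the first node v on the
root-to-leaf path with p <= v <= q (go left if both < v, right if both > v).
Walk from root:
  at 28: both 4 and 13 < 28, go left
  at 27: both 4 and 13 < 27, go left
  at 9: 4 <= 9 <= 13, this is the LCA
LCA = 9


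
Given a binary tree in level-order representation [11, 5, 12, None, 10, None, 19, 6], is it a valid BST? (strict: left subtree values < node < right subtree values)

Level-order array: [11, 5, 12, None, 10, None, 19, 6]
Validate using subtree bounds (lo, hi): at each node, require lo < value < hi,
then recurse left with hi=value and right with lo=value.
Preorder trace (stopping at first violation):
  at node 11 with bounds (-inf, +inf): OK
  at node 5 with bounds (-inf, 11): OK
  at node 10 with bounds (5, 11): OK
  at node 6 with bounds (5, 10): OK
  at node 12 with bounds (11, +inf): OK
  at node 19 with bounds (12, +inf): OK
No violation found at any node.
Result: Valid BST


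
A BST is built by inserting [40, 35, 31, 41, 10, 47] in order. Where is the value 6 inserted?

Starting tree (level order): [40, 35, 41, 31, None, None, 47, 10]
Insertion path: 40 -> 35 -> 31 -> 10
Result: insert 6 as left child of 10
Final tree (level order): [40, 35, 41, 31, None, None, 47, 10, None, None, None, 6]


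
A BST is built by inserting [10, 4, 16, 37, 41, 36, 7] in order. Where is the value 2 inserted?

Starting tree (level order): [10, 4, 16, None, 7, None, 37, None, None, 36, 41]
Insertion path: 10 -> 4
Result: insert 2 as left child of 4
Final tree (level order): [10, 4, 16, 2, 7, None, 37, None, None, None, None, 36, 41]


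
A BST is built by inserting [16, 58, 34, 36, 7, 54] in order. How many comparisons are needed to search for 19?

Search path for 19: 16 -> 58 -> 34
Found: False
Comparisons: 3


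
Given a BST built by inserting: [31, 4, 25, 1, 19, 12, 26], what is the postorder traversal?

Tree insertion order: [31, 4, 25, 1, 19, 12, 26]
Tree (level-order array): [31, 4, None, 1, 25, None, None, 19, 26, 12]
Postorder traversal: [1, 12, 19, 26, 25, 4, 31]


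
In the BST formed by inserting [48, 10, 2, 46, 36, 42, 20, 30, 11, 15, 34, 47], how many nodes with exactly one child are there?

Tree built from: [48, 10, 2, 46, 36, 42, 20, 30, 11, 15, 34, 47]
Tree (level-order array): [48, 10, None, 2, 46, None, None, 36, 47, 20, 42, None, None, 11, 30, None, None, None, 15, None, 34]
Rule: These are nodes with exactly 1 non-null child.
Per-node child counts:
  node 48: 1 child(ren)
  node 10: 2 child(ren)
  node 2: 0 child(ren)
  node 46: 2 child(ren)
  node 36: 2 child(ren)
  node 20: 2 child(ren)
  node 11: 1 child(ren)
  node 15: 0 child(ren)
  node 30: 1 child(ren)
  node 34: 0 child(ren)
  node 42: 0 child(ren)
  node 47: 0 child(ren)
Matching nodes: [48, 11, 30]
Count of nodes with exactly one child: 3


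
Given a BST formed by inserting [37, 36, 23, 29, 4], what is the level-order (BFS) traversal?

Tree insertion order: [37, 36, 23, 29, 4]
Tree (level-order array): [37, 36, None, 23, None, 4, 29]
BFS from the root, enqueuing left then right child of each popped node:
  queue [37] -> pop 37, enqueue [36], visited so far: [37]
  queue [36] -> pop 36, enqueue [23], visited so far: [37, 36]
  queue [23] -> pop 23, enqueue [4, 29], visited so far: [37, 36, 23]
  queue [4, 29] -> pop 4, enqueue [none], visited so far: [37, 36, 23, 4]
  queue [29] -> pop 29, enqueue [none], visited so far: [37, 36, 23, 4, 29]
Result: [37, 36, 23, 4, 29]


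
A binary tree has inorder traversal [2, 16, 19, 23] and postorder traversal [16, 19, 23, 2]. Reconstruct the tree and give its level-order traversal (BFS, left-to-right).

Inorder:   [2, 16, 19, 23]
Postorder: [16, 19, 23, 2]
Algorithm: postorder visits root last, so walk postorder right-to-left;
each value is the root of the current inorder slice — split it at that
value, recurse on the right subtree first, then the left.
Recursive splits:
  root=2; inorder splits into left=[], right=[16, 19, 23]
  root=23; inorder splits into left=[16, 19], right=[]
  root=19; inorder splits into left=[16], right=[]
  root=16; inorder splits into left=[], right=[]
Reconstructed level-order: [2, 23, 19, 16]


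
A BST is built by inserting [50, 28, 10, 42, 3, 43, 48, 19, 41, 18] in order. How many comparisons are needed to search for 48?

Search path for 48: 50 -> 28 -> 42 -> 43 -> 48
Found: True
Comparisons: 5


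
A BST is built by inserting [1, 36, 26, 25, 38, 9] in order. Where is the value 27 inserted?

Starting tree (level order): [1, None, 36, 26, 38, 25, None, None, None, 9]
Insertion path: 1 -> 36 -> 26
Result: insert 27 as right child of 26
Final tree (level order): [1, None, 36, 26, 38, 25, 27, None, None, 9]


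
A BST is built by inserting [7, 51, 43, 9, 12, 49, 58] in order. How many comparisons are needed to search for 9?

Search path for 9: 7 -> 51 -> 43 -> 9
Found: True
Comparisons: 4


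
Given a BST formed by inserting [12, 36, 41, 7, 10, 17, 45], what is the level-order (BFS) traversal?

Tree insertion order: [12, 36, 41, 7, 10, 17, 45]
Tree (level-order array): [12, 7, 36, None, 10, 17, 41, None, None, None, None, None, 45]
BFS from the root, enqueuing left then right child of each popped node:
  queue [12] -> pop 12, enqueue [7, 36], visited so far: [12]
  queue [7, 36] -> pop 7, enqueue [10], visited so far: [12, 7]
  queue [36, 10] -> pop 36, enqueue [17, 41], visited so far: [12, 7, 36]
  queue [10, 17, 41] -> pop 10, enqueue [none], visited so far: [12, 7, 36, 10]
  queue [17, 41] -> pop 17, enqueue [none], visited so far: [12, 7, 36, 10, 17]
  queue [41] -> pop 41, enqueue [45], visited so far: [12, 7, 36, 10, 17, 41]
  queue [45] -> pop 45, enqueue [none], visited so far: [12, 7, 36, 10, 17, 41, 45]
Result: [12, 7, 36, 10, 17, 41, 45]


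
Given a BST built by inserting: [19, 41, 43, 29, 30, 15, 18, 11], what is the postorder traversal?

Tree insertion order: [19, 41, 43, 29, 30, 15, 18, 11]
Tree (level-order array): [19, 15, 41, 11, 18, 29, 43, None, None, None, None, None, 30]
Postorder traversal: [11, 18, 15, 30, 29, 43, 41, 19]


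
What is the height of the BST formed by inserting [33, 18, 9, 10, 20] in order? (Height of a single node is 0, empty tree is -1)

Insertion order: [33, 18, 9, 10, 20]
Tree (level-order array): [33, 18, None, 9, 20, None, 10]
Compute height bottom-up (empty subtree = -1):
  height(10) = 1 + max(-1, -1) = 0
  height(9) = 1 + max(-1, 0) = 1
  height(20) = 1 + max(-1, -1) = 0
  height(18) = 1 + max(1, 0) = 2
  height(33) = 1 + max(2, -1) = 3
Height = 3


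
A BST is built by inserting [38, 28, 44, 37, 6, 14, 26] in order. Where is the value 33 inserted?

Starting tree (level order): [38, 28, 44, 6, 37, None, None, None, 14, None, None, None, 26]
Insertion path: 38 -> 28 -> 37
Result: insert 33 as left child of 37
Final tree (level order): [38, 28, 44, 6, 37, None, None, None, 14, 33, None, None, 26]


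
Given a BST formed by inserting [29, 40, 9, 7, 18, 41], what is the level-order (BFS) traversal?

Tree insertion order: [29, 40, 9, 7, 18, 41]
Tree (level-order array): [29, 9, 40, 7, 18, None, 41]
BFS from the root, enqueuing left then right child of each popped node:
  queue [29] -> pop 29, enqueue [9, 40], visited so far: [29]
  queue [9, 40] -> pop 9, enqueue [7, 18], visited so far: [29, 9]
  queue [40, 7, 18] -> pop 40, enqueue [41], visited so far: [29, 9, 40]
  queue [7, 18, 41] -> pop 7, enqueue [none], visited so far: [29, 9, 40, 7]
  queue [18, 41] -> pop 18, enqueue [none], visited so far: [29, 9, 40, 7, 18]
  queue [41] -> pop 41, enqueue [none], visited so far: [29, 9, 40, 7, 18, 41]
Result: [29, 9, 40, 7, 18, 41]


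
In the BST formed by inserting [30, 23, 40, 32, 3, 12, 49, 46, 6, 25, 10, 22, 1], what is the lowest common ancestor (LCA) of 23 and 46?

Tree insertion order: [30, 23, 40, 32, 3, 12, 49, 46, 6, 25, 10, 22, 1]
Tree (level-order array): [30, 23, 40, 3, 25, 32, 49, 1, 12, None, None, None, None, 46, None, None, None, 6, 22, None, None, None, 10]
In a BST, the LCA of p=23, q=46 is the first node v on the
root-to-leaf path with p <= v <= q (go left if both < v, right if both > v).
Walk from root:
  at 30: 23 <= 30 <= 46, this is the LCA
LCA = 30


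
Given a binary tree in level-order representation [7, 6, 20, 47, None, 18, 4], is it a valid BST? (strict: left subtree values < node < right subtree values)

Level-order array: [7, 6, 20, 47, None, 18, 4]
Validate using subtree bounds (lo, hi): at each node, require lo < value < hi,
then recurse left with hi=value and right with lo=value.
Preorder trace (stopping at first violation):
  at node 7 with bounds (-inf, +inf): OK
  at node 6 with bounds (-inf, 7): OK
  at node 47 with bounds (-inf, 6): VIOLATION
Node 47 violates its bound: not (-inf < 47 < 6).
Result: Not a valid BST


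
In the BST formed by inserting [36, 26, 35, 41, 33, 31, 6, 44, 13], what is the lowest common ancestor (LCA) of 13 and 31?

Tree insertion order: [36, 26, 35, 41, 33, 31, 6, 44, 13]
Tree (level-order array): [36, 26, 41, 6, 35, None, 44, None, 13, 33, None, None, None, None, None, 31]
In a BST, the LCA of p=13, q=31 is the first node v on the
root-to-leaf path with p <= v <= q (go left if both < v, right if both > v).
Walk from root:
  at 36: both 13 and 31 < 36, go left
  at 26: 13 <= 26 <= 31, this is the LCA
LCA = 26


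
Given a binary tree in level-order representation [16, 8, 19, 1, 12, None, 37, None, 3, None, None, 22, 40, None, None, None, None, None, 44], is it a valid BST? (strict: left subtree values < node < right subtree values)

Level-order array: [16, 8, 19, 1, 12, None, 37, None, 3, None, None, 22, 40, None, None, None, None, None, 44]
Validate using subtree bounds (lo, hi): at each node, require lo < value < hi,
then recurse left with hi=value and right with lo=value.
Preorder trace (stopping at first violation):
  at node 16 with bounds (-inf, +inf): OK
  at node 8 with bounds (-inf, 16): OK
  at node 1 with bounds (-inf, 8): OK
  at node 3 with bounds (1, 8): OK
  at node 12 with bounds (8, 16): OK
  at node 19 with bounds (16, +inf): OK
  at node 37 with bounds (19, +inf): OK
  at node 22 with bounds (19, 37): OK
  at node 40 with bounds (37, +inf): OK
  at node 44 with bounds (40, +inf): OK
No violation found at any node.
Result: Valid BST


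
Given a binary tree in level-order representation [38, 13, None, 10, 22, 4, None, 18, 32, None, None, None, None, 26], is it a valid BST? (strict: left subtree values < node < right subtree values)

Level-order array: [38, 13, None, 10, 22, 4, None, 18, 32, None, None, None, None, 26]
Validate using subtree bounds (lo, hi): at each node, require lo < value < hi,
then recurse left with hi=value and right with lo=value.
Preorder trace (stopping at first violation):
  at node 38 with bounds (-inf, +inf): OK
  at node 13 with bounds (-inf, 38): OK
  at node 10 with bounds (-inf, 13): OK
  at node 4 with bounds (-inf, 10): OK
  at node 22 with bounds (13, 38): OK
  at node 18 with bounds (13, 22): OK
  at node 32 with bounds (22, 38): OK
  at node 26 with bounds (22, 32): OK
No violation found at any node.
Result: Valid BST


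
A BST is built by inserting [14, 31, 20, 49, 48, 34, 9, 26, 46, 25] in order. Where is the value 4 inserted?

Starting tree (level order): [14, 9, 31, None, None, 20, 49, None, 26, 48, None, 25, None, 34, None, None, None, None, 46]
Insertion path: 14 -> 9
Result: insert 4 as left child of 9
Final tree (level order): [14, 9, 31, 4, None, 20, 49, None, None, None, 26, 48, None, 25, None, 34, None, None, None, None, 46]


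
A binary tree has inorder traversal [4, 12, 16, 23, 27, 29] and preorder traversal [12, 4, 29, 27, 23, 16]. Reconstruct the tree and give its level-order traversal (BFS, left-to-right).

Inorder:  [4, 12, 16, 23, 27, 29]
Preorder: [12, 4, 29, 27, 23, 16]
Algorithm: preorder visits root first, so consume preorder in order;
for each root, split the current inorder slice at that value into
left-subtree inorder and right-subtree inorder, then recurse.
Recursive splits:
  root=12; inorder splits into left=[4], right=[16, 23, 27, 29]
  root=4; inorder splits into left=[], right=[]
  root=29; inorder splits into left=[16, 23, 27], right=[]
  root=27; inorder splits into left=[16, 23], right=[]
  root=23; inorder splits into left=[16], right=[]
  root=16; inorder splits into left=[], right=[]
Reconstructed level-order: [12, 4, 29, 27, 23, 16]


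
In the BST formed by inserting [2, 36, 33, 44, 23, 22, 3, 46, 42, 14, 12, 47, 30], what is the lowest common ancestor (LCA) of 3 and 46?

Tree insertion order: [2, 36, 33, 44, 23, 22, 3, 46, 42, 14, 12, 47, 30]
Tree (level-order array): [2, None, 36, 33, 44, 23, None, 42, 46, 22, 30, None, None, None, 47, 3, None, None, None, None, None, None, 14, 12]
In a BST, the LCA of p=3, q=46 is the first node v on the
root-to-leaf path with p <= v <= q (go left if both < v, right if both > v).
Walk from root:
  at 2: both 3 and 46 > 2, go right
  at 36: 3 <= 36 <= 46, this is the LCA
LCA = 36


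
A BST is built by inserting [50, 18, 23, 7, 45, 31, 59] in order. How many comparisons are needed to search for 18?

Search path for 18: 50 -> 18
Found: True
Comparisons: 2


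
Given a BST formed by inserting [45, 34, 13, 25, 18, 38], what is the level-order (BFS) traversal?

Tree insertion order: [45, 34, 13, 25, 18, 38]
Tree (level-order array): [45, 34, None, 13, 38, None, 25, None, None, 18]
BFS from the root, enqueuing left then right child of each popped node:
  queue [45] -> pop 45, enqueue [34], visited so far: [45]
  queue [34] -> pop 34, enqueue [13, 38], visited so far: [45, 34]
  queue [13, 38] -> pop 13, enqueue [25], visited so far: [45, 34, 13]
  queue [38, 25] -> pop 38, enqueue [none], visited so far: [45, 34, 13, 38]
  queue [25] -> pop 25, enqueue [18], visited so far: [45, 34, 13, 38, 25]
  queue [18] -> pop 18, enqueue [none], visited so far: [45, 34, 13, 38, 25, 18]
Result: [45, 34, 13, 38, 25, 18]


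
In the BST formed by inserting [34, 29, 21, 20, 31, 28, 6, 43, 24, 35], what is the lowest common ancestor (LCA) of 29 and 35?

Tree insertion order: [34, 29, 21, 20, 31, 28, 6, 43, 24, 35]
Tree (level-order array): [34, 29, 43, 21, 31, 35, None, 20, 28, None, None, None, None, 6, None, 24]
In a BST, the LCA of p=29, q=35 is the first node v on the
root-to-leaf path with p <= v <= q (go left if both < v, right if both > v).
Walk from root:
  at 34: 29 <= 34 <= 35, this is the LCA
LCA = 34


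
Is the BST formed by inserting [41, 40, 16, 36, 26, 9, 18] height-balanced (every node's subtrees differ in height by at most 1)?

Tree (level-order array): [41, 40, None, 16, None, 9, 36, None, None, 26, None, 18]
Definition: a tree is height-balanced if, at every node, |h(left) - h(right)| <= 1 (empty subtree has height -1).
Bottom-up per-node check:
  node 9: h_left=-1, h_right=-1, diff=0 [OK], height=0
  node 18: h_left=-1, h_right=-1, diff=0 [OK], height=0
  node 26: h_left=0, h_right=-1, diff=1 [OK], height=1
  node 36: h_left=1, h_right=-1, diff=2 [FAIL (|1--1|=2 > 1)], height=2
  node 16: h_left=0, h_right=2, diff=2 [FAIL (|0-2|=2 > 1)], height=3
  node 40: h_left=3, h_right=-1, diff=4 [FAIL (|3--1|=4 > 1)], height=4
  node 41: h_left=4, h_right=-1, diff=5 [FAIL (|4--1|=5 > 1)], height=5
Node 36 violates the condition: |1 - -1| = 2 > 1.
Result: Not balanced


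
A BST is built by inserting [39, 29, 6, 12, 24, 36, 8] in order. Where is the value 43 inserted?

Starting tree (level order): [39, 29, None, 6, 36, None, 12, None, None, 8, 24]
Insertion path: 39
Result: insert 43 as right child of 39
Final tree (level order): [39, 29, 43, 6, 36, None, None, None, 12, None, None, 8, 24]


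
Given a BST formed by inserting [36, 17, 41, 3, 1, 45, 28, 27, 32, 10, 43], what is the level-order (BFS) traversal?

Tree insertion order: [36, 17, 41, 3, 1, 45, 28, 27, 32, 10, 43]
Tree (level-order array): [36, 17, 41, 3, 28, None, 45, 1, 10, 27, 32, 43]
BFS from the root, enqueuing left then right child of each popped node:
  queue [36] -> pop 36, enqueue [17, 41], visited so far: [36]
  queue [17, 41] -> pop 17, enqueue [3, 28], visited so far: [36, 17]
  queue [41, 3, 28] -> pop 41, enqueue [45], visited so far: [36, 17, 41]
  queue [3, 28, 45] -> pop 3, enqueue [1, 10], visited so far: [36, 17, 41, 3]
  queue [28, 45, 1, 10] -> pop 28, enqueue [27, 32], visited so far: [36, 17, 41, 3, 28]
  queue [45, 1, 10, 27, 32] -> pop 45, enqueue [43], visited so far: [36, 17, 41, 3, 28, 45]
  queue [1, 10, 27, 32, 43] -> pop 1, enqueue [none], visited so far: [36, 17, 41, 3, 28, 45, 1]
  queue [10, 27, 32, 43] -> pop 10, enqueue [none], visited so far: [36, 17, 41, 3, 28, 45, 1, 10]
  queue [27, 32, 43] -> pop 27, enqueue [none], visited so far: [36, 17, 41, 3, 28, 45, 1, 10, 27]
  queue [32, 43] -> pop 32, enqueue [none], visited so far: [36, 17, 41, 3, 28, 45, 1, 10, 27, 32]
  queue [43] -> pop 43, enqueue [none], visited so far: [36, 17, 41, 3, 28, 45, 1, 10, 27, 32, 43]
Result: [36, 17, 41, 3, 28, 45, 1, 10, 27, 32, 43]


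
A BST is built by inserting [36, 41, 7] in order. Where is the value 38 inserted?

Starting tree (level order): [36, 7, 41]
Insertion path: 36 -> 41
Result: insert 38 as left child of 41
Final tree (level order): [36, 7, 41, None, None, 38]


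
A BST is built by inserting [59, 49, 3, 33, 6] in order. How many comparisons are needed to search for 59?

Search path for 59: 59
Found: True
Comparisons: 1


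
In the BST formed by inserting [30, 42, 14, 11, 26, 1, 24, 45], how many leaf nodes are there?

Tree built from: [30, 42, 14, 11, 26, 1, 24, 45]
Tree (level-order array): [30, 14, 42, 11, 26, None, 45, 1, None, 24]
Rule: A leaf has 0 children.
Per-node child counts:
  node 30: 2 child(ren)
  node 14: 2 child(ren)
  node 11: 1 child(ren)
  node 1: 0 child(ren)
  node 26: 1 child(ren)
  node 24: 0 child(ren)
  node 42: 1 child(ren)
  node 45: 0 child(ren)
Matching nodes: [1, 24, 45]
Count of leaf nodes: 3


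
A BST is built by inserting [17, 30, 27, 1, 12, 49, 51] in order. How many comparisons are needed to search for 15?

Search path for 15: 17 -> 1 -> 12
Found: False
Comparisons: 3


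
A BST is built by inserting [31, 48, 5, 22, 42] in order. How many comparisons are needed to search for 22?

Search path for 22: 31 -> 5 -> 22
Found: True
Comparisons: 3


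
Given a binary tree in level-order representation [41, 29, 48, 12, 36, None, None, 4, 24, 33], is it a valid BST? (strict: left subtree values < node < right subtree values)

Level-order array: [41, 29, 48, 12, 36, None, None, 4, 24, 33]
Validate using subtree bounds (lo, hi): at each node, require lo < value < hi,
then recurse left with hi=value and right with lo=value.
Preorder trace (stopping at first violation):
  at node 41 with bounds (-inf, +inf): OK
  at node 29 with bounds (-inf, 41): OK
  at node 12 with bounds (-inf, 29): OK
  at node 4 with bounds (-inf, 12): OK
  at node 24 with bounds (12, 29): OK
  at node 36 with bounds (29, 41): OK
  at node 33 with bounds (29, 36): OK
  at node 48 with bounds (41, +inf): OK
No violation found at any node.
Result: Valid BST


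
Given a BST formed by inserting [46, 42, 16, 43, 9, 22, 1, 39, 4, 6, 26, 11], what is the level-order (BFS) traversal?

Tree insertion order: [46, 42, 16, 43, 9, 22, 1, 39, 4, 6, 26, 11]
Tree (level-order array): [46, 42, None, 16, 43, 9, 22, None, None, 1, 11, None, 39, None, 4, None, None, 26, None, None, 6]
BFS from the root, enqueuing left then right child of each popped node:
  queue [46] -> pop 46, enqueue [42], visited so far: [46]
  queue [42] -> pop 42, enqueue [16, 43], visited so far: [46, 42]
  queue [16, 43] -> pop 16, enqueue [9, 22], visited so far: [46, 42, 16]
  queue [43, 9, 22] -> pop 43, enqueue [none], visited so far: [46, 42, 16, 43]
  queue [9, 22] -> pop 9, enqueue [1, 11], visited so far: [46, 42, 16, 43, 9]
  queue [22, 1, 11] -> pop 22, enqueue [39], visited so far: [46, 42, 16, 43, 9, 22]
  queue [1, 11, 39] -> pop 1, enqueue [4], visited so far: [46, 42, 16, 43, 9, 22, 1]
  queue [11, 39, 4] -> pop 11, enqueue [none], visited so far: [46, 42, 16, 43, 9, 22, 1, 11]
  queue [39, 4] -> pop 39, enqueue [26], visited so far: [46, 42, 16, 43, 9, 22, 1, 11, 39]
  queue [4, 26] -> pop 4, enqueue [6], visited so far: [46, 42, 16, 43, 9, 22, 1, 11, 39, 4]
  queue [26, 6] -> pop 26, enqueue [none], visited so far: [46, 42, 16, 43, 9, 22, 1, 11, 39, 4, 26]
  queue [6] -> pop 6, enqueue [none], visited so far: [46, 42, 16, 43, 9, 22, 1, 11, 39, 4, 26, 6]
Result: [46, 42, 16, 43, 9, 22, 1, 11, 39, 4, 26, 6]


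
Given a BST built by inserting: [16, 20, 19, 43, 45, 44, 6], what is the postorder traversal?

Tree insertion order: [16, 20, 19, 43, 45, 44, 6]
Tree (level-order array): [16, 6, 20, None, None, 19, 43, None, None, None, 45, 44]
Postorder traversal: [6, 19, 44, 45, 43, 20, 16]


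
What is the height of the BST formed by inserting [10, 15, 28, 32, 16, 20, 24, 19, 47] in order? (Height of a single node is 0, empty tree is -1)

Insertion order: [10, 15, 28, 32, 16, 20, 24, 19, 47]
Tree (level-order array): [10, None, 15, None, 28, 16, 32, None, 20, None, 47, 19, 24]
Compute height bottom-up (empty subtree = -1):
  height(19) = 1 + max(-1, -1) = 0
  height(24) = 1 + max(-1, -1) = 0
  height(20) = 1 + max(0, 0) = 1
  height(16) = 1 + max(-1, 1) = 2
  height(47) = 1 + max(-1, -1) = 0
  height(32) = 1 + max(-1, 0) = 1
  height(28) = 1 + max(2, 1) = 3
  height(15) = 1 + max(-1, 3) = 4
  height(10) = 1 + max(-1, 4) = 5
Height = 5


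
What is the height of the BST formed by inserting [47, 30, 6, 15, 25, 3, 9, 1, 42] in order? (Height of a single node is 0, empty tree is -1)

Insertion order: [47, 30, 6, 15, 25, 3, 9, 1, 42]
Tree (level-order array): [47, 30, None, 6, 42, 3, 15, None, None, 1, None, 9, 25]
Compute height bottom-up (empty subtree = -1):
  height(1) = 1 + max(-1, -1) = 0
  height(3) = 1 + max(0, -1) = 1
  height(9) = 1 + max(-1, -1) = 0
  height(25) = 1 + max(-1, -1) = 0
  height(15) = 1 + max(0, 0) = 1
  height(6) = 1 + max(1, 1) = 2
  height(42) = 1 + max(-1, -1) = 0
  height(30) = 1 + max(2, 0) = 3
  height(47) = 1 + max(3, -1) = 4
Height = 4


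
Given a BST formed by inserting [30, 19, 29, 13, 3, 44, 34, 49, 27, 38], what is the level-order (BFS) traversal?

Tree insertion order: [30, 19, 29, 13, 3, 44, 34, 49, 27, 38]
Tree (level-order array): [30, 19, 44, 13, 29, 34, 49, 3, None, 27, None, None, 38]
BFS from the root, enqueuing left then right child of each popped node:
  queue [30] -> pop 30, enqueue [19, 44], visited so far: [30]
  queue [19, 44] -> pop 19, enqueue [13, 29], visited so far: [30, 19]
  queue [44, 13, 29] -> pop 44, enqueue [34, 49], visited so far: [30, 19, 44]
  queue [13, 29, 34, 49] -> pop 13, enqueue [3], visited so far: [30, 19, 44, 13]
  queue [29, 34, 49, 3] -> pop 29, enqueue [27], visited so far: [30, 19, 44, 13, 29]
  queue [34, 49, 3, 27] -> pop 34, enqueue [38], visited so far: [30, 19, 44, 13, 29, 34]
  queue [49, 3, 27, 38] -> pop 49, enqueue [none], visited so far: [30, 19, 44, 13, 29, 34, 49]
  queue [3, 27, 38] -> pop 3, enqueue [none], visited so far: [30, 19, 44, 13, 29, 34, 49, 3]
  queue [27, 38] -> pop 27, enqueue [none], visited so far: [30, 19, 44, 13, 29, 34, 49, 3, 27]
  queue [38] -> pop 38, enqueue [none], visited so far: [30, 19, 44, 13, 29, 34, 49, 3, 27, 38]
Result: [30, 19, 44, 13, 29, 34, 49, 3, 27, 38]


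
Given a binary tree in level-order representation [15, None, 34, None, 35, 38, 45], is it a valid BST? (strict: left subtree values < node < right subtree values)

Level-order array: [15, None, 34, None, 35, 38, 45]
Validate using subtree bounds (lo, hi): at each node, require lo < value < hi,
then recurse left with hi=value and right with lo=value.
Preorder trace (stopping at first violation):
  at node 15 with bounds (-inf, +inf): OK
  at node 34 with bounds (15, +inf): OK
  at node 35 with bounds (34, +inf): OK
  at node 38 with bounds (34, 35): VIOLATION
Node 38 violates its bound: not (34 < 38 < 35).
Result: Not a valid BST


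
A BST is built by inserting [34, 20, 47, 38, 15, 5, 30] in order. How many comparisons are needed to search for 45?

Search path for 45: 34 -> 47 -> 38
Found: False
Comparisons: 3


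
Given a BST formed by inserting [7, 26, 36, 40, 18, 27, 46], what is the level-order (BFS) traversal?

Tree insertion order: [7, 26, 36, 40, 18, 27, 46]
Tree (level-order array): [7, None, 26, 18, 36, None, None, 27, 40, None, None, None, 46]
BFS from the root, enqueuing left then right child of each popped node:
  queue [7] -> pop 7, enqueue [26], visited so far: [7]
  queue [26] -> pop 26, enqueue [18, 36], visited so far: [7, 26]
  queue [18, 36] -> pop 18, enqueue [none], visited so far: [7, 26, 18]
  queue [36] -> pop 36, enqueue [27, 40], visited so far: [7, 26, 18, 36]
  queue [27, 40] -> pop 27, enqueue [none], visited so far: [7, 26, 18, 36, 27]
  queue [40] -> pop 40, enqueue [46], visited so far: [7, 26, 18, 36, 27, 40]
  queue [46] -> pop 46, enqueue [none], visited so far: [7, 26, 18, 36, 27, 40, 46]
Result: [7, 26, 18, 36, 27, 40, 46]


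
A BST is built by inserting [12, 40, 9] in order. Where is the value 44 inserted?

Starting tree (level order): [12, 9, 40]
Insertion path: 12 -> 40
Result: insert 44 as right child of 40
Final tree (level order): [12, 9, 40, None, None, None, 44]


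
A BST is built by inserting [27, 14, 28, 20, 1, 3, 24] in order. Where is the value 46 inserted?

Starting tree (level order): [27, 14, 28, 1, 20, None, None, None, 3, None, 24]
Insertion path: 27 -> 28
Result: insert 46 as right child of 28
Final tree (level order): [27, 14, 28, 1, 20, None, 46, None, 3, None, 24]


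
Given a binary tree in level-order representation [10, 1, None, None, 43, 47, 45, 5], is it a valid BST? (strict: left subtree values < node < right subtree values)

Level-order array: [10, 1, None, None, 43, 47, 45, 5]
Validate using subtree bounds (lo, hi): at each node, require lo < value < hi,
then recurse left with hi=value and right with lo=value.
Preorder trace (stopping at first violation):
  at node 10 with bounds (-inf, +inf): OK
  at node 1 with bounds (-inf, 10): OK
  at node 43 with bounds (1, 10): VIOLATION
Node 43 violates its bound: not (1 < 43 < 10).
Result: Not a valid BST


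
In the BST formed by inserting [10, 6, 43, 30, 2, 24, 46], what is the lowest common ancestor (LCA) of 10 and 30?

Tree insertion order: [10, 6, 43, 30, 2, 24, 46]
Tree (level-order array): [10, 6, 43, 2, None, 30, 46, None, None, 24]
In a BST, the LCA of p=10, q=30 is the first node v on the
root-to-leaf path with p <= v <= q (go left if both < v, right if both > v).
Walk from root:
  at 10: 10 <= 10 <= 30, this is the LCA
LCA = 10


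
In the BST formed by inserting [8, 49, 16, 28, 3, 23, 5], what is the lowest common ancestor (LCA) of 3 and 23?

Tree insertion order: [8, 49, 16, 28, 3, 23, 5]
Tree (level-order array): [8, 3, 49, None, 5, 16, None, None, None, None, 28, 23]
In a BST, the LCA of p=3, q=23 is the first node v on the
root-to-leaf path with p <= v <= q (go left if both < v, right if both > v).
Walk from root:
  at 8: 3 <= 8 <= 23, this is the LCA
LCA = 8


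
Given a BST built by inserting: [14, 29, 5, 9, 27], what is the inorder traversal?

Tree insertion order: [14, 29, 5, 9, 27]
Tree (level-order array): [14, 5, 29, None, 9, 27]
Inorder traversal: [5, 9, 14, 27, 29]


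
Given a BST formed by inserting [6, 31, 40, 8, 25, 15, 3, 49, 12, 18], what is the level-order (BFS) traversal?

Tree insertion order: [6, 31, 40, 8, 25, 15, 3, 49, 12, 18]
Tree (level-order array): [6, 3, 31, None, None, 8, 40, None, 25, None, 49, 15, None, None, None, 12, 18]
BFS from the root, enqueuing left then right child of each popped node:
  queue [6] -> pop 6, enqueue [3, 31], visited so far: [6]
  queue [3, 31] -> pop 3, enqueue [none], visited so far: [6, 3]
  queue [31] -> pop 31, enqueue [8, 40], visited so far: [6, 3, 31]
  queue [8, 40] -> pop 8, enqueue [25], visited so far: [6, 3, 31, 8]
  queue [40, 25] -> pop 40, enqueue [49], visited so far: [6, 3, 31, 8, 40]
  queue [25, 49] -> pop 25, enqueue [15], visited so far: [6, 3, 31, 8, 40, 25]
  queue [49, 15] -> pop 49, enqueue [none], visited so far: [6, 3, 31, 8, 40, 25, 49]
  queue [15] -> pop 15, enqueue [12, 18], visited so far: [6, 3, 31, 8, 40, 25, 49, 15]
  queue [12, 18] -> pop 12, enqueue [none], visited so far: [6, 3, 31, 8, 40, 25, 49, 15, 12]
  queue [18] -> pop 18, enqueue [none], visited so far: [6, 3, 31, 8, 40, 25, 49, 15, 12, 18]
Result: [6, 3, 31, 8, 40, 25, 49, 15, 12, 18]


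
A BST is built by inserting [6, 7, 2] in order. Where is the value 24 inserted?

Starting tree (level order): [6, 2, 7]
Insertion path: 6 -> 7
Result: insert 24 as right child of 7
Final tree (level order): [6, 2, 7, None, None, None, 24]


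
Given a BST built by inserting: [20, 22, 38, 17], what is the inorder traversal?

Tree insertion order: [20, 22, 38, 17]
Tree (level-order array): [20, 17, 22, None, None, None, 38]
Inorder traversal: [17, 20, 22, 38]


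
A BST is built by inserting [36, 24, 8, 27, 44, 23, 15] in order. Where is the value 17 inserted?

Starting tree (level order): [36, 24, 44, 8, 27, None, None, None, 23, None, None, 15]
Insertion path: 36 -> 24 -> 8 -> 23 -> 15
Result: insert 17 as right child of 15
Final tree (level order): [36, 24, 44, 8, 27, None, None, None, 23, None, None, 15, None, None, 17]


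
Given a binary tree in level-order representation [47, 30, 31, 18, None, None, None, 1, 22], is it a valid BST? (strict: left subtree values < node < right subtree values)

Level-order array: [47, 30, 31, 18, None, None, None, 1, 22]
Validate using subtree bounds (lo, hi): at each node, require lo < value < hi,
then recurse left with hi=value and right with lo=value.
Preorder trace (stopping at first violation):
  at node 47 with bounds (-inf, +inf): OK
  at node 30 with bounds (-inf, 47): OK
  at node 18 with bounds (-inf, 30): OK
  at node 1 with bounds (-inf, 18): OK
  at node 22 with bounds (18, 30): OK
  at node 31 with bounds (47, +inf): VIOLATION
Node 31 violates its bound: not (47 < 31 < +inf).
Result: Not a valid BST


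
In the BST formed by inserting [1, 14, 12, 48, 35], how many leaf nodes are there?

Tree built from: [1, 14, 12, 48, 35]
Tree (level-order array): [1, None, 14, 12, 48, None, None, 35]
Rule: A leaf has 0 children.
Per-node child counts:
  node 1: 1 child(ren)
  node 14: 2 child(ren)
  node 12: 0 child(ren)
  node 48: 1 child(ren)
  node 35: 0 child(ren)
Matching nodes: [12, 35]
Count of leaf nodes: 2


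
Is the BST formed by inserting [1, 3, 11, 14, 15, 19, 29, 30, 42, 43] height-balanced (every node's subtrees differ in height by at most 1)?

Tree (level-order array): [1, None, 3, None, 11, None, 14, None, 15, None, 19, None, 29, None, 30, None, 42, None, 43]
Definition: a tree is height-balanced if, at every node, |h(left) - h(right)| <= 1 (empty subtree has height -1).
Bottom-up per-node check:
  node 43: h_left=-1, h_right=-1, diff=0 [OK], height=0
  node 42: h_left=-1, h_right=0, diff=1 [OK], height=1
  node 30: h_left=-1, h_right=1, diff=2 [FAIL (|-1-1|=2 > 1)], height=2
  node 29: h_left=-1, h_right=2, diff=3 [FAIL (|-1-2|=3 > 1)], height=3
  node 19: h_left=-1, h_right=3, diff=4 [FAIL (|-1-3|=4 > 1)], height=4
  node 15: h_left=-1, h_right=4, diff=5 [FAIL (|-1-4|=5 > 1)], height=5
  node 14: h_left=-1, h_right=5, diff=6 [FAIL (|-1-5|=6 > 1)], height=6
  node 11: h_left=-1, h_right=6, diff=7 [FAIL (|-1-6|=7 > 1)], height=7
  node 3: h_left=-1, h_right=7, diff=8 [FAIL (|-1-7|=8 > 1)], height=8
  node 1: h_left=-1, h_right=8, diff=9 [FAIL (|-1-8|=9 > 1)], height=9
Node 30 violates the condition: |-1 - 1| = 2 > 1.
Result: Not balanced


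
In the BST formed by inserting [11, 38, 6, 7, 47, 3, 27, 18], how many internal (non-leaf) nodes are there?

Tree built from: [11, 38, 6, 7, 47, 3, 27, 18]
Tree (level-order array): [11, 6, 38, 3, 7, 27, 47, None, None, None, None, 18]
Rule: An internal node has at least one child.
Per-node child counts:
  node 11: 2 child(ren)
  node 6: 2 child(ren)
  node 3: 0 child(ren)
  node 7: 0 child(ren)
  node 38: 2 child(ren)
  node 27: 1 child(ren)
  node 18: 0 child(ren)
  node 47: 0 child(ren)
Matching nodes: [11, 6, 38, 27]
Count of internal (non-leaf) nodes: 4
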